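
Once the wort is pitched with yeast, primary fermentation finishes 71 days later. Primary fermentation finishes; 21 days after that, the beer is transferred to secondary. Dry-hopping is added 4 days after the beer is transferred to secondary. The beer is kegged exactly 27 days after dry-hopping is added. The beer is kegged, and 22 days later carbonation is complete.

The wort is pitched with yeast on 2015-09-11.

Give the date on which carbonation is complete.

The wort is pitched with yeast: Sep 11, 2015.
Primary fermentation finishes: Sep 11, 2015 + 71 days = Nov 21, 2015.
The beer is transferred to secondary: Nov 21, 2015 + 21 days = Dec 12, 2015.
Dry-hopping is added: Dec 12, 2015 + 4 days = Dec 16, 2015.
The beer is kegged: Dec 16, 2015 + 27 days = Jan 12, 2016.
Carbonation is complete: Jan 12, 2016 + 22 days = Feb 3, 2016.

2016-02-03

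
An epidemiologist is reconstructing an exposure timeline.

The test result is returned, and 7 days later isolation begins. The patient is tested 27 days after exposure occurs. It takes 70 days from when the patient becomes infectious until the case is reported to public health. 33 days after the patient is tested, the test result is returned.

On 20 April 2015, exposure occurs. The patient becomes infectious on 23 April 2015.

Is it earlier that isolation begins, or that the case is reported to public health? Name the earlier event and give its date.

Exposure occurs: Apr 20, 2015.
The patient is tested: Apr 20, 2015 + 27 days = May 17, 2015.
The test result is returned: May 17, 2015 + 33 days = Jun 19, 2015.
Isolation begins: Jun 19, 2015 + 7 days = Jun 26, 2015.
The patient becomes infectious: Apr 23, 2015.
The case is reported to public health: Apr 23, 2015 + 70 days = Jul 2, 2015.
Comparing: isolation begins on Jun 26, 2015 vs the case is reported to public health on Jul 2, 2015. Earlier: isolation begins.

Isolation begins — 26 June 2015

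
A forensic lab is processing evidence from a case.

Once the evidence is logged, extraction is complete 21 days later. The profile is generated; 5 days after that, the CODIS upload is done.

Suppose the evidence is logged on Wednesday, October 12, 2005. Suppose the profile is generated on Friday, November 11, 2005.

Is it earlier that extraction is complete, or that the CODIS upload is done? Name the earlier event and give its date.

The evidence is logged: Oct 12, 2005.
Extraction is complete: Oct 12, 2005 + 21 days = Nov 2, 2005.
The profile is generated: Nov 11, 2005.
The CODIS upload is done: Nov 11, 2005 + 5 days = Nov 16, 2005.
Comparing: extraction is complete on Nov 2, 2005 vs the CODIS upload is done on Nov 16, 2005. Earlier: extraction is complete.

Extraction is complete — Wednesday, November 2, 2005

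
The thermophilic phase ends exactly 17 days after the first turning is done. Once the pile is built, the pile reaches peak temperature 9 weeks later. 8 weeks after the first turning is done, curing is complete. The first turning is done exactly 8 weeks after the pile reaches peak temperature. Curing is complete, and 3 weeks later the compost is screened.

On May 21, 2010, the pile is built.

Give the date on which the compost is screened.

December 3, 2010

The pile is built: May 21, 2010.
The pile reaches peak temperature: May 21, 2010 + 9 weeks = Jul 23, 2010.
The first turning is done: Jul 23, 2010 + 8 weeks = Sep 17, 2010.
Curing is complete: Sep 17, 2010 + 8 weeks = Nov 12, 2010.
The compost is screened: Nov 12, 2010 + 3 weeks = Dec 3, 2010.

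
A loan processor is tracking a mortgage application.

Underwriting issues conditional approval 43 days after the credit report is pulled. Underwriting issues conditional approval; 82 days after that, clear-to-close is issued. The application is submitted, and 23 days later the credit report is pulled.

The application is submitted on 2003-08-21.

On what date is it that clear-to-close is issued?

2004-01-16

The application is submitted: Aug 21, 2003.
The credit report is pulled: Aug 21, 2003 + 23 days = Sep 13, 2003.
Underwriting issues conditional approval: Sep 13, 2003 + 43 days = Oct 26, 2003.
Clear-to-close is issued: Oct 26, 2003 + 82 days = Jan 16, 2004.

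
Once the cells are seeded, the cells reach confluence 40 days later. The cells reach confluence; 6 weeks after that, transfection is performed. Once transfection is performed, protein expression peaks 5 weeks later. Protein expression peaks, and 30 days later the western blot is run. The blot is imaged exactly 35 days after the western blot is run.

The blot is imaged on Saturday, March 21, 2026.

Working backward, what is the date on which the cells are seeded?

The blot is imaged: Mar 21, 2026.
The western blot is run: Mar 21, 2026 − 35 days = Feb 14, 2026.
Protein expression peaks: Feb 14, 2026 − 30 days = Jan 15, 2026.
Transfection is performed: Jan 15, 2026 − 5 weeks = Dec 11, 2025.
The cells reach confluence: Dec 11, 2025 − 6 weeks = Oct 30, 2025.
The cells are seeded: Oct 30, 2025 − 40 days = Sep 20, 2025.

Saturday, September 20, 2025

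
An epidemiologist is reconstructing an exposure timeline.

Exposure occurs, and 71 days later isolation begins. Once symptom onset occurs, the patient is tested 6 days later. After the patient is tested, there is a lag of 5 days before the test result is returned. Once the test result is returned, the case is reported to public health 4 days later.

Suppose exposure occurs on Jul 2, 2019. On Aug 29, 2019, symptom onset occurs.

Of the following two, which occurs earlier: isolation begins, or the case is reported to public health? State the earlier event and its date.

Exposure occurs: Jul 2, 2019.
Isolation begins: Jul 2, 2019 + 71 days = Sep 11, 2019.
Symptom onset occurs: Aug 29, 2019.
The patient is tested: Aug 29, 2019 + 6 days = Sep 4, 2019.
The test result is returned: Sep 4, 2019 + 5 days = Sep 9, 2019.
The case is reported to public health: Sep 9, 2019 + 4 days = Sep 13, 2019.
Comparing: isolation begins on Sep 11, 2019 vs the case is reported to public health on Sep 13, 2019. Earlier: isolation begins.

Isolation begins — Sep 11, 2019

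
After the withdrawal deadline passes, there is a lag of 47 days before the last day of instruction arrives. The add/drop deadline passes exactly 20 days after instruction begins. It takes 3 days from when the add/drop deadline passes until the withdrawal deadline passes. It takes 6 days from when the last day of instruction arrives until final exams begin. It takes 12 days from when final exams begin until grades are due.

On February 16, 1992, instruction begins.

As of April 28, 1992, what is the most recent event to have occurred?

Instruction begins: Feb 16, 1992.
The add/drop deadline passes: Feb 16, 1992 + 20 days = Mar 7, 1992.
The withdrawal deadline passes: Mar 7, 1992 + 3 days = Mar 10, 1992.
The last day of instruction arrives: Mar 10, 1992 + 47 days = Apr 26, 1992.
Final exams begin: Apr 26, 1992 + 6 days = May 2, 1992.
Grades are due: May 2, 1992 + 12 days = May 14, 1992.
Apr 28, 1992 falls between when the last day of instruction arrives (Apr 26, 1992) and when final exams begin (May 2, 1992).

The last day of instruction arrives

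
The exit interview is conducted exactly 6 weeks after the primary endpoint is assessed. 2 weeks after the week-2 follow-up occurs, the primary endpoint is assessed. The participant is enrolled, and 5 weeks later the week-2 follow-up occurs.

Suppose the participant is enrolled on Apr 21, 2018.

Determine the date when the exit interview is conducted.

Jul 21, 2018

The participant is enrolled: Apr 21, 2018.
The week-2 follow-up occurs: Apr 21, 2018 + 5 weeks = May 26, 2018.
The primary endpoint is assessed: May 26, 2018 + 2 weeks = Jun 9, 2018.
The exit interview is conducted: Jun 9, 2018 + 6 weeks = Jul 21, 2018.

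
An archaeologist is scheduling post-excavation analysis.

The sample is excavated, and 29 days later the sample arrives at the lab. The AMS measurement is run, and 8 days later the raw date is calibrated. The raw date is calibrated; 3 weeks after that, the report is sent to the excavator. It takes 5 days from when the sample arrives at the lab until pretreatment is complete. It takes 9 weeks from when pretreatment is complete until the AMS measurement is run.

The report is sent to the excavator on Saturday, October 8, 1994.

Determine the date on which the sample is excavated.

The report is sent to the excavator: Oct 8, 1994.
The raw date is calibrated: Oct 8, 1994 − 3 weeks = Sep 17, 1994.
The AMS measurement is run: Sep 17, 1994 − 8 days = Sep 9, 1994.
Pretreatment is complete: Sep 9, 1994 − 9 weeks = Jul 8, 1994.
The sample arrives at the lab: Jul 8, 1994 − 5 days = Jul 3, 1994.
The sample is excavated: Jul 3, 1994 − 29 days = Jun 4, 1994.

Saturday, June 4, 1994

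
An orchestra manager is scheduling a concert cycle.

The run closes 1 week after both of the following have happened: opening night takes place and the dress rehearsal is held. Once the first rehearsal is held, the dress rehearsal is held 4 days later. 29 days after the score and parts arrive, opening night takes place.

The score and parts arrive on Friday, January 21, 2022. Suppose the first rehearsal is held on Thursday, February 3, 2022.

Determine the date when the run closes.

Saturday, February 26, 2022

The score and parts arrive: Jan 21, 2022.
Opening night takes place: Jan 21, 2022 + 29 days = Feb 19, 2022.
The first rehearsal is held: Feb 3, 2022.
The dress rehearsal is held: Feb 3, 2022 + 4 days = Feb 7, 2022.
Both prerequisites met — opening night takes place (Feb 19, 2022), the dress rehearsal is held (Feb 7, 2022); the later is Feb 19, 2022.
The run closes: Feb 19, 2022 + 1 week = Feb 26, 2022.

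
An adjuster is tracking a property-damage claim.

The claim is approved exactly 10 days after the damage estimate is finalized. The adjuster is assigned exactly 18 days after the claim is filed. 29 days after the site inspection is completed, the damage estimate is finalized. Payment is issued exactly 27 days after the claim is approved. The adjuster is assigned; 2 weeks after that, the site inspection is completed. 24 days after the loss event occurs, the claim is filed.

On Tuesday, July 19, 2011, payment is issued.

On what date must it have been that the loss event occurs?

Payment is issued: Jul 19, 2011.
The claim is approved: Jul 19, 2011 − 27 days = Jun 22, 2011.
The damage estimate is finalized: Jun 22, 2011 − 10 days = Jun 12, 2011.
The site inspection is completed: Jun 12, 2011 − 29 days = May 14, 2011.
The adjuster is assigned: May 14, 2011 − 2 weeks = Apr 30, 2011.
The claim is filed: Apr 30, 2011 − 18 days = Apr 12, 2011.
The loss event occurs: Apr 12, 2011 − 24 days = Mar 19, 2011.

Saturday, March 19, 2011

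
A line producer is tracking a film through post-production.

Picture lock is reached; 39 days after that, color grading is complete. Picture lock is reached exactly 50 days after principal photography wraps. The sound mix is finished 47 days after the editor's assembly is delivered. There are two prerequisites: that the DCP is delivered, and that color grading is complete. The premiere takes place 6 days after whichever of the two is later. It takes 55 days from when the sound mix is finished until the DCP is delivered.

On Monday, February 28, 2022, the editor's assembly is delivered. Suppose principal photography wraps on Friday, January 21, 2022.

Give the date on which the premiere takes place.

Thursday, June 16, 2022

The editor's assembly is delivered: Feb 28, 2022.
The sound mix is finished: Feb 28, 2022 + 47 days = Apr 16, 2022.
The DCP is delivered: Apr 16, 2022 + 55 days = Jun 10, 2022.
Principal photography wraps: Jan 21, 2022.
Picture lock is reached: Jan 21, 2022 + 50 days = Mar 12, 2022.
Color grading is complete: Mar 12, 2022 + 39 days = Apr 20, 2022.
Both prerequisites met — the DCP is delivered (Jun 10, 2022), color grading is complete (Apr 20, 2022); the later is Jun 10, 2022.
The premiere takes place: Jun 10, 2022 + 6 days = Jun 16, 2022.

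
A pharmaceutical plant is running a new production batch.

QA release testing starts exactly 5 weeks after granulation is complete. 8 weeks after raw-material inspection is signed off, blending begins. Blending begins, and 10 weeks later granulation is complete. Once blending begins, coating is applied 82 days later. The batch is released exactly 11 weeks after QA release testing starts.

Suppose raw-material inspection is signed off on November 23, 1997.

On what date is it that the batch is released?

Raw-material inspection is signed off: Nov 23, 1997.
Blending begins: Nov 23, 1997 + 8 weeks = Jan 18, 1998.
Granulation is complete: Jan 18, 1998 + 10 weeks = Mar 29, 1998.
QA release testing starts: Mar 29, 1998 + 5 weeks = May 3, 1998.
The batch is released: May 3, 1998 + 11 weeks = Jul 19, 1998.

July 19, 1998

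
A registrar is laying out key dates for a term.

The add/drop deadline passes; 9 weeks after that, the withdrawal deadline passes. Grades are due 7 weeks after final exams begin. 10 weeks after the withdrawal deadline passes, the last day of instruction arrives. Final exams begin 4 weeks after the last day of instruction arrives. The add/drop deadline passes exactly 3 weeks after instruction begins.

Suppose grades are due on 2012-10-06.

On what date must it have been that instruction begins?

2012-02-18

Grades are due: Oct 6, 2012.
Final exams begin: Oct 6, 2012 − 7 weeks = Aug 18, 2012.
The last day of instruction arrives: Aug 18, 2012 − 4 weeks = Jul 21, 2012.
The withdrawal deadline passes: Jul 21, 2012 − 10 weeks = May 12, 2012.
The add/drop deadline passes: May 12, 2012 − 9 weeks = Mar 10, 2012.
Instruction begins: Mar 10, 2012 − 3 weeks = Feb 18, 2012.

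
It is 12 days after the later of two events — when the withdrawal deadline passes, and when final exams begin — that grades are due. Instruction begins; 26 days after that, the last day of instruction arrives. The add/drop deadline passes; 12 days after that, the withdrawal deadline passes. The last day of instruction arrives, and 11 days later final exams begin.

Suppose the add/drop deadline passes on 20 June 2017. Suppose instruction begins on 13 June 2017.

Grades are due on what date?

1 August 2017

The add/drop deadline passes: Jun 20, 2017.
The withdrawal deadline passes: Jun 20, 2017 + 12 days = Jul 2, 2017.
Instruction begins: Jun 13, 2017.
The last day of instruction arrives: Jun 13, 2017 + 26 days = Jul 9, 2017.
Final exams begin: Jul 9, 2017 + 11 days = Jul 20, 2017.
Both prerequisites met — the withdrawal deadline passes (Jul 2, 2017), final exams begin (Jul 20, 2017); the later is Jul 20, 2017.
Grades are due: Jul 20, 2017 + 12 days = Aug 1, 2017.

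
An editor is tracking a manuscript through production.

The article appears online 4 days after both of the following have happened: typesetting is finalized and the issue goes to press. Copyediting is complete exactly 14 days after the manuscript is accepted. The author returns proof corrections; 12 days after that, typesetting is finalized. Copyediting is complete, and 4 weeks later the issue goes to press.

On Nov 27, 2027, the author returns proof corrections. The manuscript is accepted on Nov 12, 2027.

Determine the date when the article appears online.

The author returns proof corrections: Nov 27, 2027.
Typesetting is finalized: Nov 27, 2027 + 12 days = Dec 9, 2027.
The manuscript is accepted: Nov 12, 2027.
Copyediting is complete: Nov 12, 2027 + 14 days = Nov 26, 2027.
The issue goes to press: Nov 26, 2027 + 4 weeks = Dec 24, 2027.
Both prerequisites met — typesetting is finalized (Dec 9, 2027), the issue goes to press (Dec 24, 2027); the later is Dec 24, 2027.
The article appears online: Dec 24, 2027 + 4 days = Dec 28, 2027.

Dec 28, 2027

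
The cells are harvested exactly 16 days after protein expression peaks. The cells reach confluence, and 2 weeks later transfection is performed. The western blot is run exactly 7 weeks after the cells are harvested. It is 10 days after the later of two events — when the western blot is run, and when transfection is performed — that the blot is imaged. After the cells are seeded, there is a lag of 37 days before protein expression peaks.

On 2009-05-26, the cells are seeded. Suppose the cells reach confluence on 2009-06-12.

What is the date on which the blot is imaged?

2009-09-15

The cells are seeded: May 26, 2009.
Protein expression peaks: May 26, 2009 + 37 days = Jul 2, 2009.
The cells are harvested: Jul 2, 2009 + 16 days = Jul 18, 2009.
The western blot is run: Jul 18, 2009 + 7 weeks = Sep 5, 2009.
The cells reach confluence: Jun 12, 2009.
Transfection is performed: Jun 12, 2009 + 2 weeks = Jun 26, 2009.
Both prerequisites met — the western blot is run (Sep 5, 2009), transfection is performed (Jun 26, 2009); the later is Sep 5, 2009.
The blot is imaged: Sep 5, 2009 + 10 days = Sep 15, 2009.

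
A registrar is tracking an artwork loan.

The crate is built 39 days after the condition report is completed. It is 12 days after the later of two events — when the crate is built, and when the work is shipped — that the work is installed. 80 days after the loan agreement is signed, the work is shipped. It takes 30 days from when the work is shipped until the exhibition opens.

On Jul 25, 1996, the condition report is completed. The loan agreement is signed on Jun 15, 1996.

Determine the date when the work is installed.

The condition report is completed: Jul 25, 1996.
The crate is built: Jul 25, 1996 + 39 days = Sep 2, 1996.
The loan agreement is signed: Jun 15, 1996.
The work is shipped: Jun 15, 1996 + 80 days = Sep 3, 1996.
Both prerequisites met — the crate is built (Sep 2, 1996), the work is shipped (Sep 3, 1996); the later is Sep 3, 1996.
The work is installed: Sep 3, 1996 + 12 days = Sep 15, 1996.

Sep 15, 1996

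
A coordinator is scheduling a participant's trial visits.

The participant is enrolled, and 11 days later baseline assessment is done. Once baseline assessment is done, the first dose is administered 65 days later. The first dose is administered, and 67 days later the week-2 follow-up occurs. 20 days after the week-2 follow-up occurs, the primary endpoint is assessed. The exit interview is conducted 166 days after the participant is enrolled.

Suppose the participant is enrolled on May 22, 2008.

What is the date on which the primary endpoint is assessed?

The participant is enrolled: May 22, 2008.
Baseline assessment is done: May 22, 2008 + 11 days = Jun 2, 2008.
The first dose is administered: Jun 2, 2008 + 65 days = Aug 6, 2008.
The week-2 follow-up occurs: Aug 6, 2008 + 67 days = Oct 12, 2008.
The primary endpoint is assessed: Oct 12, 2008 + 20 days = Nov 1, 2008.

November 1, 2008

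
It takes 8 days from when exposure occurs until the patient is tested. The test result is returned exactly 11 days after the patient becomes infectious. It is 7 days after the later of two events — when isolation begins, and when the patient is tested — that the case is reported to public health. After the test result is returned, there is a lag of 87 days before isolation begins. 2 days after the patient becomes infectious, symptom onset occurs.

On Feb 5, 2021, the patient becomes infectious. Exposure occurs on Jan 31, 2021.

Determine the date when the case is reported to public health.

The patient becomes infectious: Feb 5, 2021.
The test result is returned: Feb 5, 2021 + 11 days = Feb 16, 2021.
Isolation begins: Feb 16, 2021 + 87 days = May 14, 2021.
Exposure occurs: Jan 31, 2021.
The patient is tested: Jan 31, 2021 + 8 days = Feb 8, 2021.
Both prerequisites met — isolation begins (May 14, 2021), the patient is tested (Feb 8, 2021); the later is May 14, 2021.
The case is reported to public health: May 14, 2021 + 7 days = May 21, 2021.

May 21, 2021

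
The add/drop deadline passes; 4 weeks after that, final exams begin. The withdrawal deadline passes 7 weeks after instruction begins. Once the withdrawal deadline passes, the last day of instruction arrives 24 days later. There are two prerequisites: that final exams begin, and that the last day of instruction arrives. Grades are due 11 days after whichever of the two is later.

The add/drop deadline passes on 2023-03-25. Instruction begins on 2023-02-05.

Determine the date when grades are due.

The add/drop deadline passes: Mar 25, 2023.
Final exams begin: Mar 25, 2023 + 4 weeks = Apr 22, 2023.
Instruction begins: Feb 5, 2023.
The withdrawal deadline passes: Feb 5, 2023 + 7 weeks = Mar 26, 2023.
The last day of instruction arrives: Mar 26, 2023 + 24 days = Apr 19, 2023.
Both prerequisites met — final exams begin (Apr 22, 2023), the last day of instruction arrives (Apr 19, 2023); the later is Apr 22, 2023.
Grades are due: Apr 22, 2023 + 11 days = May 3, 2023.

2023-05-03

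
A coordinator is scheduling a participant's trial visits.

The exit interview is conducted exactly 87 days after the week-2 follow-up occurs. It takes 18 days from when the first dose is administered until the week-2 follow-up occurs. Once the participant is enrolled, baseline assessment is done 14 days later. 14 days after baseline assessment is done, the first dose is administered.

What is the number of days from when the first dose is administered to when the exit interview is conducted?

Causal path: the first dose is administered → the week-2 follow-up occurs → the exit interview is conducted.
Total delay along the path: 18 + 87 = 105 days.

105 days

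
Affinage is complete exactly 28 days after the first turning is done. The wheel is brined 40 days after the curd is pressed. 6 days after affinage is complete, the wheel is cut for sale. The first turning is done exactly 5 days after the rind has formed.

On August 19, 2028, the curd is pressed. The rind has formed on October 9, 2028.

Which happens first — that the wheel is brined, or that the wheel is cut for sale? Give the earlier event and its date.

The curd is pressed: Aug 19, 2028.
The wheel is brined: Aug 19, 2028 + 40 days = Sep 28, 2028.
The rind has formed: Oct 9, 2028.
The first turning is done: Oct 9, 2028 + 5 days = Oct 14, 2028.
Affinage is complete: Oct 14, 2028 + 28 days = Nov 11, 2028.
The wheel is cut for sale: Nov 11, 2028 + 6 days = Nov 17, 2028.
Comparing: the wheel is brined on Sep 28, 2028 vs the wheel is cut for sale on Nov 17, 2028. Earlier: the wheel is brined.

The wheel is brined — September 28, 2028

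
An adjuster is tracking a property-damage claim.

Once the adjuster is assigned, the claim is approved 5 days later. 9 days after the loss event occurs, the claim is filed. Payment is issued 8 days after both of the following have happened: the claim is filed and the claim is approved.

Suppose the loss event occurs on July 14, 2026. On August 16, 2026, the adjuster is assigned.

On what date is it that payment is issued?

The loss event occurs: Jul 14, 2026.
The claim is filed: Jul 14, 2026 + 9 days = Jul 23, 2026.
The adjuster is assigned: Aug 16, 2026.
The claim is approved: Aug 16, 2026 + 5 days = Aug 21, 2026.
Both prerequisites met — the claim is filed (Jul 23, 2026), the claim is approved (Aug 21, 2026); the later is Aug 21, 2026.
Payment is issued: Aug 21, 2026 + 8 days = Aug 29, 2026.

August 29, 2026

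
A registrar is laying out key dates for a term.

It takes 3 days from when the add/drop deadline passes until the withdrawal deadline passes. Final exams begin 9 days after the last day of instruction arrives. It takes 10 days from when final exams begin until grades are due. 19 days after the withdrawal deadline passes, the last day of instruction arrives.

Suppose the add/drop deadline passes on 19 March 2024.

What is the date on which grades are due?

The add/drop deadline passes: Mar 19, 2024.
The withdrawal deadline passes: Mar 19, 2024 + 3 days = Mar 22, 2024.
The last day of instruction arrives: Mar 22, 2024 + 19 days = Apr 10, 2024.
Final exams begin: Apr 10, 2024 + 9 days = Apr 19, 2024.
Grades are due: Apr 19, 2024 + 10 days = Apr 29, 2024.

29 April 2024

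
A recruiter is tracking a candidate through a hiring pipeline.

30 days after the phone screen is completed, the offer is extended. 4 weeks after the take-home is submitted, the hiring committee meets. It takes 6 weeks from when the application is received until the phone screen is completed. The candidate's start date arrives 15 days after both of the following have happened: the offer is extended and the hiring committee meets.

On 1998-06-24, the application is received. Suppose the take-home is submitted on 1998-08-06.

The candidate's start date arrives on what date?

1998-09-19

The application is received: Jun 24, 1998.
The phone screen is completed: Jun 24, 1998 + 6 weeks = Aug 5, 1998.
The offer is extended: Aug 5, 1998 + 30 days = Sep 4, 1998.
The take-home is submitted: Aug 6, 1998.
The hiring committee meets: Aug 6, 1998 + 4 weeks = Sep 3, 1998.
Both prerequisites met — the offer is extended (Sep 4, 1998), the hiring committee meets (Sep 3, 1998); the later is Sep 4, 1998.
The candidate's start date arrives: Sep 4, 1998 + 15 days = Sep 19, 1998.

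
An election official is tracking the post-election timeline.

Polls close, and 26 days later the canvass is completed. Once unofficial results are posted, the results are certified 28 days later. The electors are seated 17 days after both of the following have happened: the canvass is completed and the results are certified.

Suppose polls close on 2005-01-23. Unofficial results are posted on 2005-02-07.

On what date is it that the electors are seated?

2005-03-24

Polls close: Jan 23, 2005.
The canvass is completed: Jan 23, 2005 + 26 days = Feb 18, 2005.
Unofficial results are posted: Feb 7, 2005.
The results are certified: Feb 7, 2005 + 28 days = Mar 7, 2005.
Both prerequisites met — the canvass is completed (Feb 18, 2005), the results are certified (Mar 7, 2005); the later is Mar 7, 2005.
The electors are seated: Mar 7, 2005 + 17 days = Mar 24, 2005.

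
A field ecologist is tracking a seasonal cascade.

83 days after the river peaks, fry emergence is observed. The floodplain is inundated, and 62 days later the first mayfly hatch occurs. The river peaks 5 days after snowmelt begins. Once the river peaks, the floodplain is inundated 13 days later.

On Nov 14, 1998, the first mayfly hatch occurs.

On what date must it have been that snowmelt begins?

The first mayfly hatch occurs: Nov 14, 1998.
The floodplain is inundated: Nov 14, 1998 − 62 days = Sep 13, 1998.
The river peaks: Sep 13, 1998 − 13 days = Aug 31, 1998.
Snowmelt begins: Aug 31, 1998 − 5 days = Aug 26, 1998.

Aug 26, 1998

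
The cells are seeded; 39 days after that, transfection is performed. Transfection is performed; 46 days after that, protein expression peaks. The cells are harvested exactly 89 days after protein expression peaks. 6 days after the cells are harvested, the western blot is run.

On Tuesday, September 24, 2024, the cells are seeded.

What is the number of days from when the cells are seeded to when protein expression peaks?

85 days

Causal path: the cells are seeded → transfection is performed → protein expression peaks.
Total delay along the path: 39 + 46 = 85 days.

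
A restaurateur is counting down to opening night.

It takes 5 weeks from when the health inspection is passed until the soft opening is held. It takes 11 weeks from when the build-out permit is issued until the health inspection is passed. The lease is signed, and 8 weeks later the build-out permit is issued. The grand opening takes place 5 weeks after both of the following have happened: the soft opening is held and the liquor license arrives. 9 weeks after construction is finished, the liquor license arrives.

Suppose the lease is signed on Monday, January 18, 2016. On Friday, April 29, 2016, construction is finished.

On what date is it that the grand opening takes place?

Monday, August 8, 2016

The lease is signed: Jan 18, 2016.
The build-out permit is issued: Jan 18, 2016 + 8 weeks = Mar 14, 2016.
The health inspection is passed: Mar 14, 2016 + 11 weeks = May 30, 2016.
The soft opening is held: May 30, 2016 + 5 weeks = Jul 4, 2016.
Construction is finished: Apr 29, 2016.
The liquor license arrives: Apr 29, 2016 + 9 weeks = Jul 1, 2016.
Both prerequisites met — the soft opening is held (Jul 4, 2016), the liquor license arrives (Jul 1, 2016); the later is Jul 4, 2016.
The grand opening takes place: Jul 4, 2016 + 5 weeks = Aug 8, 2016.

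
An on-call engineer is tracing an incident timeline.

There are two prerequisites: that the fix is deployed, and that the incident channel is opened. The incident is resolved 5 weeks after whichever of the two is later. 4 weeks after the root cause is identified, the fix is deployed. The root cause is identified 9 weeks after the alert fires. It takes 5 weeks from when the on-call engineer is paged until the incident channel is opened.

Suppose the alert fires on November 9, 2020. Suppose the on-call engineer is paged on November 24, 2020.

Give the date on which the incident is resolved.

March 15, 2021

The alert fires: Nov 9, 2020.
The root cause is identified: Nov 9, 2020 + 9 weeks = Jan 11, 2021.
The fix is deployed: Jan 11, 2021 + 4 weeks = Feb 8, 2021.
The on-call engineer is paged: Nov 24, 2020.
The incident channel is opened: Nov 24, 2020 + 5 weeks = Dec 29, 2020.
Both prerequisites met — the fix is deployed (Feb 8, 2021), the incident channel is opened (Dec 29, 2020); the later is Feb 8, 2021.
The incident is resolved: Feb 8, 2021 + 5 weeks = Mar 15, 2021.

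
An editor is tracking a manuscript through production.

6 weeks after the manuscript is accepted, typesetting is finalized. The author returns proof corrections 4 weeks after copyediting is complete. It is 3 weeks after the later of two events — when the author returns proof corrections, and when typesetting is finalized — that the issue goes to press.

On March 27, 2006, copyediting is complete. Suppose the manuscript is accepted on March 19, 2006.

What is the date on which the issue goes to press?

Copyediting is complete: Mar 27, 2006.
The author returns proof corrections: Mar 27, 2006 + 4 weeks = Apr 24, 2006.
The manuscript is accepted: Mar 19, 2006.
Typesetting is finalized: Mar 19, 2006 + 6 weeks = Apr 30, 2006.
Both prerequisites met — the author returns proof corrections (Apr 24, 2006), typesetting is finalized (Apr 30, 2006); the later is Apr 30, 2006.
The issue goes to press: Apr 30, 2006 + 3 weeks = May 21, 2006.

May 21, 2006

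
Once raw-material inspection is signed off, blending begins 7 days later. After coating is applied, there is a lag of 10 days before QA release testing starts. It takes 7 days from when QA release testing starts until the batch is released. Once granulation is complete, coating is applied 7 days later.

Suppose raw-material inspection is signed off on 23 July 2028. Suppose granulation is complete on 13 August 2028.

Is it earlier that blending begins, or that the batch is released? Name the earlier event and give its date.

Blending begins — 30 July 2028

Raw-material inspection is signed off: Jul 23, 2028.
Blending begins: Jul 23, 2028 + 7 days = Jul 30, 2028.
Granulation is complete: Aug 13, 2028.
Coating is applied: Aug 13, 2028 + 7 days = Aug 20, 2028.
QA release testing starts: Aug 20, 2028 + 10 days = Aug 30, 2028.
The batch is released: Aug 30, 2028 + 7 days = Sep 6, 2028.
Comparing: blending begins on Jul 30, 2028 vs the batch is released on Sep 6, 2028. Earlier: blending begins.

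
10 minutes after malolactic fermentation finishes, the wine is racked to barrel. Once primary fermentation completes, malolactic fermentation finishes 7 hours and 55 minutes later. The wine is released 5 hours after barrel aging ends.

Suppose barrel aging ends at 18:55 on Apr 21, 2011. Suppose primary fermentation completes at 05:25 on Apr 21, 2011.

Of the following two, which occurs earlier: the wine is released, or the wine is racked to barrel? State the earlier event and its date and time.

The wine is racked to barrel — 13:30 on Apr 21, 2011

Barrel aging ends: 18:55 Apr 21, 2011.
The wine is released: 18:55 Apr 21, 2011 + 5h = 23:55 Apr 21, 2011.
Primary fermentation completes: 05:25 Apr 21, 2011.
Malolactic fermentation finishes: 05:25 Apr 21, 2011 + 7h55m = 13:20 Apr 21, 2011.
The wine is racked to barrel: 13:20 Apr 21, 2011 + 10m = 13:30 Apr 21, 2011.
Comparing: the wine is released at 23:55 Apr 21, 2011 vs the wine is racked to barrel at 13:30 Apr 21, 2011. Earlier: the wine is racked to barrel.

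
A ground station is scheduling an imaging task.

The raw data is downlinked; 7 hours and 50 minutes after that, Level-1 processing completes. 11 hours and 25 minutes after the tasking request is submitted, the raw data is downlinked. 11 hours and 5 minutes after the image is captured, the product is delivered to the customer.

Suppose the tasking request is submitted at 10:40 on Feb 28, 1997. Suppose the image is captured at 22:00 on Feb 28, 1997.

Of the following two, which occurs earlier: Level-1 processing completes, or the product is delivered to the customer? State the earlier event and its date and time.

The tasking request is submitted: 10:40 Feb 28, 1997.
The raw data is downlinked: 10:40 Feb 28, 1997 + 11h25m = 22:05 Feb 28, 1997.
Level-1 processing completes: 22:05 Feb 28, 1997 + 7h50m = 05:55 Mar 1, 1997.
The image is captured: 22:00 Feb 28, 1997.
The product is delivered to the customer: 22:00 Feb 28, 1997 + 11h05m = 09:05 Mar 1, 1997.
Comparing: Level-1 processing completes at 05:55 Mar 1, 1997 vs the product is delivered to the customer at 09:05 Mar 1, 1997. Earlier: Level-1 processing completes.

Level-1 processing completes — 05:55 on Mar 1, 1997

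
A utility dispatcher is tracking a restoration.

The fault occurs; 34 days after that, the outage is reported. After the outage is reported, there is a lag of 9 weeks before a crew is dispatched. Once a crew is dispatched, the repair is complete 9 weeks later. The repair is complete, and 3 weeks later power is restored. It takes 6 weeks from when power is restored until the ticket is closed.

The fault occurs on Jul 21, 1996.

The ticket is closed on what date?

Mar 1, 1997

The fault occurs: Jul 21, 1996.
The outage is reported: Jul 21, 1996 + 34 days = Aug 24, 1996.
A crew is dispatched: Aug 24, 1996 + 9 weeks = Oct 26, 1996.
The repair is complete: Oct 26, 1996 + 9 weeks = Dec 28, 1996.
Power is restored: Dec 28, 1996 + 3 weeks = Jan 18, 1997.
The ticket is closed: Jan 18, 1997 + 6 weeks = Mar 1, 1997.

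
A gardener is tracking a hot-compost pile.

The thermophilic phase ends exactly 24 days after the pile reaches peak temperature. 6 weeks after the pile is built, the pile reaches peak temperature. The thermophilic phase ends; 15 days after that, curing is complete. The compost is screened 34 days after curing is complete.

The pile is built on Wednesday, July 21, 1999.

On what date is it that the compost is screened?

Saturday, November 13, 1999

The pile is built: Jul 21, 1999.
The pile reaches peak temperature: Jul 21, 1999 + 6 weeks = Sep 1, 1999.
The thermophilic phase ends: Sep 1, 1999 + 24 days = Sep 25, 1999.
Curing is complete: Sep 25, 1999 + 15 days = Oct 10, 1999.
The compost is screened: Oct 10, 1999 + 34 days = Nov 13, 1999.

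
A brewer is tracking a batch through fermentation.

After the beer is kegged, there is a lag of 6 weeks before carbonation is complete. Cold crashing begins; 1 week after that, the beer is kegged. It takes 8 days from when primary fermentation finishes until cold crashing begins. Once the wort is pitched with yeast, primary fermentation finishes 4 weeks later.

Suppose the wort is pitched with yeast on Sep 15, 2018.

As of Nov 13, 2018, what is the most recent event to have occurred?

The beer is kegged

The wort is pitched with yeast: Sep 15, 2018.
Primary fermentation finishes: Sep 15, 2018 + 4 weeks = Oct 13, 2018.
Cold crashing begins: Oct 13, 2018 + 8 days = Oct 21, 2018.
The beer is kegged: Oct 21, 2018 + 1 week = Oct 28, 2018.
Carbonation is complete: Oct 28, 2018 + 6 weeks = Dec 9, 2018.
Nov 13, 2018 falls between when the beer is kegged (Oct 28, 2018) and when carbonation is complete (Dec 9, 2018).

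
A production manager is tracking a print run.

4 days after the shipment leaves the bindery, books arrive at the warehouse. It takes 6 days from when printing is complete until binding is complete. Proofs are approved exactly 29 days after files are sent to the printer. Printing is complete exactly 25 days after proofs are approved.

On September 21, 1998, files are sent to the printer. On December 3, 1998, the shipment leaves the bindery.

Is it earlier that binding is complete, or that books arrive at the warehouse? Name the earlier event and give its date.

Files are sent to the printer: Sep 21, 1998.
Proofs are approved: Sep 21, 1998 + 29 days = Oct 20, 1998.
Printing is complete: Oct 20, 1998 + 25 days = Nov 14, 1998.
Binding is complete: Nov 14, 1998 + 6 days = Nov 20, 1998.
The shipment leaves the bindery: Dec 3, 1998.
Books arrive at the warehouse: Dec 3, 1998 + 4 days = Dec 7, 1998.
Comparing: binding is complete on Nov 20, 1998 vs books arrive at the warehouse on Dec 7, 1998. Earlier: binding is complete.

Binding is complete — November 20, 1998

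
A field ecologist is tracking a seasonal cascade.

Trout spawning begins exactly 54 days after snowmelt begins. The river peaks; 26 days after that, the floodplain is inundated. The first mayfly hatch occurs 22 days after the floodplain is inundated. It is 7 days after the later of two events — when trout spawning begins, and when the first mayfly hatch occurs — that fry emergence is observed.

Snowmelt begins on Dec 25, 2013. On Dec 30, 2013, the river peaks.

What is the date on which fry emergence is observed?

Feb 24, 2014

Snowmelt begins: Dec 25, 2013.
Trout spawning begins: Dec 25, 2013 + 54 days = Feb 17, 2014.
The river peaks: Dec 30, 2013.
The floodplain is inundated: Dec 30, 2013 + 26 days = Jan 25, 2014.
The first mayfly hatch occurs: Jan 25, 2014 + 22 days = Feb 16, 2014.
Both prerequisites met — trout spawning begins (Feb 17, 2014), the first mayfly hatch occurs (Feb 16, 2014); the later is Feb 17, 2014.
Fry emergence is observed: Feb 17, 2014 + 7 days = Feb 24, 2014.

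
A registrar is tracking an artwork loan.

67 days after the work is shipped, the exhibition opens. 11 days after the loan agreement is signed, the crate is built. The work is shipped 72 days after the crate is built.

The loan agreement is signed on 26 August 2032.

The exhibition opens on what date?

The loan agreement is signed: Aug 26, 2032.
The crate is built: Aug 26, 2032 + 11 days = Sep 6, 2032.
The work is shipped: Sep 6, 2032 + 72 days = Nov 17, 2032.
The exhibition opens: Nov 17, 2032 + 67 days = Jan 23, 2033.

23 January 2033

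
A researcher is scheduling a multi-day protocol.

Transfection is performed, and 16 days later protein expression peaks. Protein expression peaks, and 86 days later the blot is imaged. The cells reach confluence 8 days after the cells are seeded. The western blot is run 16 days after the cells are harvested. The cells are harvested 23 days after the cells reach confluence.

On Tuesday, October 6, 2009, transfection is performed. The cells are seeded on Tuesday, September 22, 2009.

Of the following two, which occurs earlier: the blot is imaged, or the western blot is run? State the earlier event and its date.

Transfection is performed: Oct 6, 2009.
Protein expression peaks: Oct 6, 2009 + 16 days = Oct 22, 2009.
The blot is imaged: Oct 22, 2009 + 86 days = Jan 16, 2010.
The cells are seeded: Sep 22, 2009.
The cells reach confluence: Sep 22, 2009 + 8 days = Sep 30, 2009.
The cells are harvested: Sep 30, 2009 + 23 days = Oct 23, 2009.
The western blot is run: Oct 23, 2009 + 16 days = Nov 8, 2009.
Comparing: the blot is imaged on Jan 16, 2010 vs the western blot is run on Nov 8, 2009. Earlier: the western blot is run.

The western blot is run — Sunday, November 8, 2009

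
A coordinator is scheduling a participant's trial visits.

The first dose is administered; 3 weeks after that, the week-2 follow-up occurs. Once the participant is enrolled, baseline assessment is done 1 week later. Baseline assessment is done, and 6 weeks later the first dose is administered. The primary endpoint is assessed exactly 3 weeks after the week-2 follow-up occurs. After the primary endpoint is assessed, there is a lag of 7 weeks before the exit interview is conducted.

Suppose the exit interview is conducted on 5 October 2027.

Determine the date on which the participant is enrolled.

The exit interview is conducted: Oct 5, 2027.
The primary endpoint is assessed: Oct 5, 2027 − 7 weeks = Aug 17, 2027.
The week-2 follow-up occurs: Aug 17, 2027 − 3 weeks = Jul 27, 2027.
The first dose is administered: Jul 27, 2027 − 3 weeks = Jul 6, 2027.
Baseline assessment is done: Jul 6, 2027 − 6 weeks = May 25, 2027.
The participant is enrolled: May 25, 2027 − 1 week = May 18, 2027.

18 May 2027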